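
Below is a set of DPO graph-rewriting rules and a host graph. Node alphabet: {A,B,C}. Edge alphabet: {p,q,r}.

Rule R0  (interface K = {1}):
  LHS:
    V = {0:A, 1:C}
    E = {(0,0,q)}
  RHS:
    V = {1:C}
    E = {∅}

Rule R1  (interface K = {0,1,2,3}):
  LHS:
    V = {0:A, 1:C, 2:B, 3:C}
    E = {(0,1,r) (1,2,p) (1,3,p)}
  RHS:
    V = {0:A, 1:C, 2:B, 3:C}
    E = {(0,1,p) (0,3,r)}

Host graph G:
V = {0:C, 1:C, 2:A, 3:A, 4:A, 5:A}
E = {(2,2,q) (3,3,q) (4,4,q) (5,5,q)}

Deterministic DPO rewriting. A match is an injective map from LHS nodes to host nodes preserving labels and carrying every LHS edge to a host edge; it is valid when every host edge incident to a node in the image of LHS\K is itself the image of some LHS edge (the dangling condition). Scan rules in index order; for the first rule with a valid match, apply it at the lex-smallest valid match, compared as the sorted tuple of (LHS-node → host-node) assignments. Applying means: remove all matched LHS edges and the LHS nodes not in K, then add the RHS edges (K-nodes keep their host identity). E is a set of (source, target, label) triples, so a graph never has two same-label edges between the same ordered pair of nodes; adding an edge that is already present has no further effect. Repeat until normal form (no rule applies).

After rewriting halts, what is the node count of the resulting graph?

Answer: 2

Rewrite trace:
initial: |V|=6 |E|=4  E = 2-q->2 3-q->3 4-q->4 5-q->5
step 1: apply R0 at {0↦2, 1↦0}  → |V|=5 |E|=3  E = 3-q->3 4-q->4 5-q->5
step 2: apply R0 at {0↦3, 1↦0}  → |V|=4 |E|=2  E = 4-q->4 5-q->5
step 3: apply R0 at {0↦4, 1↦0}  → |V|=3 |E|=1  E = 5-q->5
step 4: apply R0 at {0↦5, 1↦0}  → |V|=2 |E|=0  E = ∅
halt: no rule applies after step 4
NF nodes: {0:C, 1:C}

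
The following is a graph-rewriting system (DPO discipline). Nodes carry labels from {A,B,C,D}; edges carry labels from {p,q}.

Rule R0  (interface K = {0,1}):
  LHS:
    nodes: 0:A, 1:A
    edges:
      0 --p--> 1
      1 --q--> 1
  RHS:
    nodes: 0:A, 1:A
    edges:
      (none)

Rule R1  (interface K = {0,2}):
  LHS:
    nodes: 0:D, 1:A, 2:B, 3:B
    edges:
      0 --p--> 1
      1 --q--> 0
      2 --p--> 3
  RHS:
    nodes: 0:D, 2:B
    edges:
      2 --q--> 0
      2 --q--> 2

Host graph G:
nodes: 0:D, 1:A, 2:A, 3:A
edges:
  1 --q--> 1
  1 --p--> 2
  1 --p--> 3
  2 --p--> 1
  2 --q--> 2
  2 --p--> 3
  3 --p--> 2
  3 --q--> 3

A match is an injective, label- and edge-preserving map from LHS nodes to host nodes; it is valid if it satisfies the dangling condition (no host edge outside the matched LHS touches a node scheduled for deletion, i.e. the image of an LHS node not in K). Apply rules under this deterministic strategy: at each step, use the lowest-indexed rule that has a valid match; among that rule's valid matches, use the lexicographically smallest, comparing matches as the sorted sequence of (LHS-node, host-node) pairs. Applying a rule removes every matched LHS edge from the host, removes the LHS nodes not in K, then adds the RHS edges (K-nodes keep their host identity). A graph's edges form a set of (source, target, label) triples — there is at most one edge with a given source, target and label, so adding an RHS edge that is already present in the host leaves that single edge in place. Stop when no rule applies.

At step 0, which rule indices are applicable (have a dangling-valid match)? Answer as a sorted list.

Answer: [R0]

Derivation:
R0: 5 valid matches — {0↦1, 1↦2}, {0↦1, 1↦3}, {0↦2, 1↦1} (+2 more)
R1: no valid match — LHS pattern not found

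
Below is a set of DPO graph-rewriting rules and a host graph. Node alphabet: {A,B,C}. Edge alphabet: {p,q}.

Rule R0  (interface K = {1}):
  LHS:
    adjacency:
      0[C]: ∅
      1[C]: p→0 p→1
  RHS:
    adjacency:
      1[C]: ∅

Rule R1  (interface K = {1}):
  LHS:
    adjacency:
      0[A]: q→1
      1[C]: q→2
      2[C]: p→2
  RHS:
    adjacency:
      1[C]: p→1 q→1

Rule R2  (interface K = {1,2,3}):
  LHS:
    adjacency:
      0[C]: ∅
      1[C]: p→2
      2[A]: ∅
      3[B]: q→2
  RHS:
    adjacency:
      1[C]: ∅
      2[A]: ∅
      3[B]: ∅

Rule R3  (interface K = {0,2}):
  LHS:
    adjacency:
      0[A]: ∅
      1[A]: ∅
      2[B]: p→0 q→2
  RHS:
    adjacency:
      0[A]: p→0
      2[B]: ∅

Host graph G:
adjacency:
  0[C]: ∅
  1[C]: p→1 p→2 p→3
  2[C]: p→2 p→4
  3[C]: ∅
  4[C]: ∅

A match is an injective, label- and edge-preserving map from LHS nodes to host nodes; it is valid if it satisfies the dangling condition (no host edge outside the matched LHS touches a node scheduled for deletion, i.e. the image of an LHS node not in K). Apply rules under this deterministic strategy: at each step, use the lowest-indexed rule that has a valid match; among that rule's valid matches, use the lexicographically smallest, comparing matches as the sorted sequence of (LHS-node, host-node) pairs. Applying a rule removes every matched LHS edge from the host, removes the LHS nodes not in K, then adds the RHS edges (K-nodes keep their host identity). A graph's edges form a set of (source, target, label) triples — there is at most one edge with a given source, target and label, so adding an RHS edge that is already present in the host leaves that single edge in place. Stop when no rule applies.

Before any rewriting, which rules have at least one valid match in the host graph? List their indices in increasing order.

R0: 2 valid matches — {0↦3, 1↦1}, {0↦4, 1↦2}
R1: no valid match — LHS pattern not found
R2: no valid match — LHS pattern not found
R3: no valid match — LHS pattern not found

Answer: [R0]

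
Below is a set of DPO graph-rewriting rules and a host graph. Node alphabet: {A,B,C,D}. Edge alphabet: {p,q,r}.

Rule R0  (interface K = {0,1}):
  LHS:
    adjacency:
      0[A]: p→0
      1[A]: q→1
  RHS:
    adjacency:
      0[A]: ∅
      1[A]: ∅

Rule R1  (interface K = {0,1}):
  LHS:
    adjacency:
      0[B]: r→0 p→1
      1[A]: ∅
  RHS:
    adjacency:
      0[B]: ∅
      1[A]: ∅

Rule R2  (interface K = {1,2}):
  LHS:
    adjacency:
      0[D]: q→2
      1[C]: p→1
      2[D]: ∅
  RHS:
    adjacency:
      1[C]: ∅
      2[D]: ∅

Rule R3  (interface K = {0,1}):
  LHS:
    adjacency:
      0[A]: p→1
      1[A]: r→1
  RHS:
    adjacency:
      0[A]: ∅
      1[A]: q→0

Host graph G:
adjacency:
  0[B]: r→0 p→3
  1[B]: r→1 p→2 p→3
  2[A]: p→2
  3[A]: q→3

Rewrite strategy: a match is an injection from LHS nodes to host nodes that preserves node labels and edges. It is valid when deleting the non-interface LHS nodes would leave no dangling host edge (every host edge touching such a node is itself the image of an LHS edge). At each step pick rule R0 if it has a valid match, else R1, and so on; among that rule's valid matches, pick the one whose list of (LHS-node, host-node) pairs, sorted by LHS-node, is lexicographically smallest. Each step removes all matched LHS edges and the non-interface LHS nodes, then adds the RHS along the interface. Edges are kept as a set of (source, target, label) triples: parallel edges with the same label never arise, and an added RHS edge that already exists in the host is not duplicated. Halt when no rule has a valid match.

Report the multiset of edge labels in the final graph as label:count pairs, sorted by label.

initial: |V|=4 |E|=7  E = 0-r->0 0-p->3 1-r->1 1-p->2 1-p->3 2-p->2 3-q->3
step 1: apply R0 at {0↦2, 1↦3}  → |V|=4 |E|=5  E = 0-r->0 0-p->3 1-r->1 1-p->2 1-p->3
step 2: apply R1 at {0↦0, 1↦3}  → |V|=4 |E|=3  E = 1-r->1 1-p->2 1-p->3
step 3: apply R1 at {0↦1, 1↦2}  → |V|=4 |E|=1  E = 1-p->3
normal form: no rule applies after step 3
NF edges: [(1, 3, 'p')]

Answer: p:1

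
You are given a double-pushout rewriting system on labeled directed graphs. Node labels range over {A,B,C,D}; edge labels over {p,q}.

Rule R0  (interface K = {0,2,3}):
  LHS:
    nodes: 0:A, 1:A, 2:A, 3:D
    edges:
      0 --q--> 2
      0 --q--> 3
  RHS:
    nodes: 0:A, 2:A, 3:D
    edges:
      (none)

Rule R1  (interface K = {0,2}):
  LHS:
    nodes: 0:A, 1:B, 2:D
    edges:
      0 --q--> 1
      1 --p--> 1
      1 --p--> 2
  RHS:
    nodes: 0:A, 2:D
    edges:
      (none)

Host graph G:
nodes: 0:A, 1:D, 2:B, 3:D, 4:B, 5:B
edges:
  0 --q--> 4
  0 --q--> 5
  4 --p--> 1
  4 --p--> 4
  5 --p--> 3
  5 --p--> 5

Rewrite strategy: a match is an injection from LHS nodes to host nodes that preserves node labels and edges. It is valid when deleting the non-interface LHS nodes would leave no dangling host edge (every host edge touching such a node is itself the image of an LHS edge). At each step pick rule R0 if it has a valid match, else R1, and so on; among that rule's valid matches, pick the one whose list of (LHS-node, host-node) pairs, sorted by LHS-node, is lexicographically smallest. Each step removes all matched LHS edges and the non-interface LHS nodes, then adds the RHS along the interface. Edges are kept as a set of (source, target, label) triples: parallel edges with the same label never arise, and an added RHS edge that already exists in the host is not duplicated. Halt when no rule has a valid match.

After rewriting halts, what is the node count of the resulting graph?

Answer: 4

Steps:
[0] host  ⇒  6 nodes, 6 edges  {0-q->4 0-q->5 4-p->1 4-p->4 5-p->3 5-p->5}
[1] R1 @ {0↦0, 1↦4, 2↦1}  ⇒  5 nodes, 3 edges  {0-q->5 5-p->3 5-p->5}
[2] R1 @ {0↦0, 1↦5, 2↦3}  ⇒  4 nodes, 0 edges  {∅}
halt: no rule applies after step 2
NF nodes: {0:A, 1:D, 2:B, 3:D}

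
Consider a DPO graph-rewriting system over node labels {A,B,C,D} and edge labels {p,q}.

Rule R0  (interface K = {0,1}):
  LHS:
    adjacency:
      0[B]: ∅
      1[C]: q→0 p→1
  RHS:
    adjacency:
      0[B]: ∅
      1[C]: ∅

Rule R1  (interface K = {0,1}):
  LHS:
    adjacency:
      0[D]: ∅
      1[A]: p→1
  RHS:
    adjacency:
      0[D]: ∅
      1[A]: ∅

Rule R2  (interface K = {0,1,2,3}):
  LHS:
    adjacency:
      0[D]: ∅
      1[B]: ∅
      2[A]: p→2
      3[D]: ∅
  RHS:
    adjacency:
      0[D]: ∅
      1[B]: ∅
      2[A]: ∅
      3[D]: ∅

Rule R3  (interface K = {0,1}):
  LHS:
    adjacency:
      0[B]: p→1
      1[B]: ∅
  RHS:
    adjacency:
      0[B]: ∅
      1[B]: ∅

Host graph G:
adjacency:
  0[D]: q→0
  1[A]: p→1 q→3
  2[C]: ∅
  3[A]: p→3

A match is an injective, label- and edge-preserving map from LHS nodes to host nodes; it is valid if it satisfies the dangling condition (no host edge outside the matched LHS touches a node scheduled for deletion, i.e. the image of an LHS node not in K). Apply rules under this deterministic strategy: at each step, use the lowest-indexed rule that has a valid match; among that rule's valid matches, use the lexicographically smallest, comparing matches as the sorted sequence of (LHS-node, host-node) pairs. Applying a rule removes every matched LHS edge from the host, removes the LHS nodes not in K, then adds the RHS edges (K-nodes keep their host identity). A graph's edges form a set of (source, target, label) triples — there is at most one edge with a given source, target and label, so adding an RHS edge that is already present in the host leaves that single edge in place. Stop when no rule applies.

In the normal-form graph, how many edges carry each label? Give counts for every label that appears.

initial: |V|=4 |E|=4  E = 0-q->0 1-p->1 1-q->3 3-p->3
step 1: apply R1 at {0↦0, 1↦1}  → |V|=4 |E|=3  E = 0-q->0 1-q->3 3-p->3
step 2: apply R1 at {0↦0, 1↦3}  → |V|=4 |E|=2  E = 0-q->0 1-q->3
normal form: no rule applies after step 2
NF edges: [(0, 0, 'q'), (1, 3, 'q')]

Answer: q:2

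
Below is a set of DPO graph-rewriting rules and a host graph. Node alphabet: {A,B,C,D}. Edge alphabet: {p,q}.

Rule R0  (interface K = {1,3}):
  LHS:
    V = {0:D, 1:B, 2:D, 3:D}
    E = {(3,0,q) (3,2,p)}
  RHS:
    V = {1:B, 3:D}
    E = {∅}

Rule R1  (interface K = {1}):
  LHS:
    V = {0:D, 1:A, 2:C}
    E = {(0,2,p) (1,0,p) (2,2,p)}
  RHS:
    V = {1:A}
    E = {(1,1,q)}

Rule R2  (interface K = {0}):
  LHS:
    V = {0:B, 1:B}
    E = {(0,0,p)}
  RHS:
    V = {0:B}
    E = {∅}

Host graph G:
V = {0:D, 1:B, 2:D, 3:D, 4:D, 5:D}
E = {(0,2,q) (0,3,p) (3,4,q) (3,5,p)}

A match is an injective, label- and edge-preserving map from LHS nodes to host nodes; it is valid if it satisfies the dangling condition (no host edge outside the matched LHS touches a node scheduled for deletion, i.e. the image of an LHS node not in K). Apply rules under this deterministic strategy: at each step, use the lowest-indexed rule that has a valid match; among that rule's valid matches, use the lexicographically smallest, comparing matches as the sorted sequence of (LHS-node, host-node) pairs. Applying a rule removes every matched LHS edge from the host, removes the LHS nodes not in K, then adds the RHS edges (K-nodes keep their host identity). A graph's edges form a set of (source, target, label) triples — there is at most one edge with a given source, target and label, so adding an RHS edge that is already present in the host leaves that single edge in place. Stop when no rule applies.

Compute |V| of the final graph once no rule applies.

initial: |V|=6 |E|=4  E = 0-q->2 0-p->3 3-q->4 3-p->5
step 1: apply R0 at {0↦4, 1↦1, 2↦5, 3↦3}  → |V|=4 |E|=2  E = 0-q->2 0-p->3
step 2: apply R0 at {0↦2, 1↦1, 2↦3, 3↦0}  → |V|=2 |E|=0  E = ∅
final graph: no rule applies after step 2
NF nodes: {0:D, 1:B}

Answer: 2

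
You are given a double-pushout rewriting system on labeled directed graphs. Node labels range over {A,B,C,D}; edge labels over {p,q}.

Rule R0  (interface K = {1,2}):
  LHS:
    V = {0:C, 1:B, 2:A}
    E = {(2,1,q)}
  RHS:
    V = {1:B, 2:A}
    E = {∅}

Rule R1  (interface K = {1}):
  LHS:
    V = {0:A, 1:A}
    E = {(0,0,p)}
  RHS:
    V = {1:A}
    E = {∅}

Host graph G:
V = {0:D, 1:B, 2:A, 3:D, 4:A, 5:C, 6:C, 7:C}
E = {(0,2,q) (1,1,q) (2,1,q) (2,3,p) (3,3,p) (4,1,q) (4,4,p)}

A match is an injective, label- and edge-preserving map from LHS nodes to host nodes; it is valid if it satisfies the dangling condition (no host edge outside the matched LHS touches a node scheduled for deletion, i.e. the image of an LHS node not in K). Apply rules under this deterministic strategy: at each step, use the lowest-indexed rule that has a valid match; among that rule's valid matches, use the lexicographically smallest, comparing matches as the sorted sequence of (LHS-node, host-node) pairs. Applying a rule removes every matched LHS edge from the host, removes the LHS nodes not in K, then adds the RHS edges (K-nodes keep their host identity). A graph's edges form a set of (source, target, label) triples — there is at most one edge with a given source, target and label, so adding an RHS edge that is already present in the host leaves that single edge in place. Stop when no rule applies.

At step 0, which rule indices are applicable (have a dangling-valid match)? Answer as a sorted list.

Answer: [R0]

Steps:
R0: 6 valid matches — {0↦5, 1↦1, 2↦2}, {0↦5, 1↦1, 2↦4}, {0↦6, 1↦1, 2↦2} (+3 more)
R1: no valid match — 1 raw match, all fail dangling condition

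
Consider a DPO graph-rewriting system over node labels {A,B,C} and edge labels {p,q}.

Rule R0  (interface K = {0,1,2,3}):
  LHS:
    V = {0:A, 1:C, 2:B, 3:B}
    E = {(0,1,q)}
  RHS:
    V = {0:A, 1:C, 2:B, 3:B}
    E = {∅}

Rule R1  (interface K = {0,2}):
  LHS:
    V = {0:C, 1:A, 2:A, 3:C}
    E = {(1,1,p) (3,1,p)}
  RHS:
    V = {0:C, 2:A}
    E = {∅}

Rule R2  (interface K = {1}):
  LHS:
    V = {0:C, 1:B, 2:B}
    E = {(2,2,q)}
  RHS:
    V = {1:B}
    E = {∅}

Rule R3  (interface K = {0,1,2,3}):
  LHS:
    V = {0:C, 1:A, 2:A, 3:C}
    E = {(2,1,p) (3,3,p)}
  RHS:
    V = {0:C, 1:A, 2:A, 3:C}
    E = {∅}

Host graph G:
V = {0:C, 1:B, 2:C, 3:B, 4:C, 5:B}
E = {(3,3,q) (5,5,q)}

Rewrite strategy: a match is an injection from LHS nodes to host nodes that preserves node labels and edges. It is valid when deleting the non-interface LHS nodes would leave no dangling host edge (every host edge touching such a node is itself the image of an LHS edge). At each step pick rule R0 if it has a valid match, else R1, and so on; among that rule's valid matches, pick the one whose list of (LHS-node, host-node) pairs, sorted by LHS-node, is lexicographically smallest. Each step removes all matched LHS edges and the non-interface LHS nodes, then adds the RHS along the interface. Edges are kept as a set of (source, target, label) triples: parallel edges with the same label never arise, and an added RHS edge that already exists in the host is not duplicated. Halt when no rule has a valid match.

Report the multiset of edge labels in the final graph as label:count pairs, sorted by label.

Answer: (no edges)

Derivation:
start.  V:6 E:2  edges: 3-q->3 5-q->5
1. fire R2 via {0↦0, 1↦1, 2↦3}  →  V:4 E:1  edges: 5-q->5
2. fire R2 via {0↦2, 1↦1, 2↦5}  →  V:2 E:0  edges: ∅
normal form: no rule applies after step 2
NF edges: []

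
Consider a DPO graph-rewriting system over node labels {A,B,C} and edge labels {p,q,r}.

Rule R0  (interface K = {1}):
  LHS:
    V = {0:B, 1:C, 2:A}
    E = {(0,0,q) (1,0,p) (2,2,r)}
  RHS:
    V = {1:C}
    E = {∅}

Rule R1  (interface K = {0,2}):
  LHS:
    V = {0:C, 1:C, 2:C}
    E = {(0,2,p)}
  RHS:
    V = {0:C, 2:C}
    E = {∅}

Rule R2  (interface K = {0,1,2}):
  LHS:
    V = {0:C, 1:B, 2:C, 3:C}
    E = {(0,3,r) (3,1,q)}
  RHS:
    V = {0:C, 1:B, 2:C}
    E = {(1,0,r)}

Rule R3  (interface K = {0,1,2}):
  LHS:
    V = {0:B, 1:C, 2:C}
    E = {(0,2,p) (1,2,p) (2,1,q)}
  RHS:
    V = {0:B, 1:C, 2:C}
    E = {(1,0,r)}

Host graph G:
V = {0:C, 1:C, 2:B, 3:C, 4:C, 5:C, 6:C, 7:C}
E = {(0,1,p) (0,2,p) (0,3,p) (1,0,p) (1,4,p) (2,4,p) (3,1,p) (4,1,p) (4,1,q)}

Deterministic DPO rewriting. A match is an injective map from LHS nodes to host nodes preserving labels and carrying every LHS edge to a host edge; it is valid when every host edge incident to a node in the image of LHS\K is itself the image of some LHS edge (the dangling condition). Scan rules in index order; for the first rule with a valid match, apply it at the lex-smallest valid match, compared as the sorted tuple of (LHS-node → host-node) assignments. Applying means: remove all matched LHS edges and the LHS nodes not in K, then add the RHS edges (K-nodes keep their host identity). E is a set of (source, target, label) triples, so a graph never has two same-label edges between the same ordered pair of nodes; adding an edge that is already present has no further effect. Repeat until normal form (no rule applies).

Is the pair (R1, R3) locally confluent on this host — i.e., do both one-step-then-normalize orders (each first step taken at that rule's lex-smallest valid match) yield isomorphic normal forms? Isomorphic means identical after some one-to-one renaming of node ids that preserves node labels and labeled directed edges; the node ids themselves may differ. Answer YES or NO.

branch R1-first: apply at {0↦0, 1↦5, 2↦1} → |E|=8, then 3 more step(s) → NF |V|=5 |E|=4 V={0:C, 1:C, 2:B, 3:C, 4:C} E=0-p->2 1-r->2 3-p->1 4-p->1
branch R3-first: apply at {0↦2, 1↦1, 2↦4} → |E|=7, then 3 more step(s) → NF |V|=5 |E|=4 V={0:C, 1:C, 2:B, 3:C, 4:C} E=0-p->2 1-r->2 3-p->1 4-p->1
graphs isomorphic (equal up to label-preserving node renaming)

Answer: YES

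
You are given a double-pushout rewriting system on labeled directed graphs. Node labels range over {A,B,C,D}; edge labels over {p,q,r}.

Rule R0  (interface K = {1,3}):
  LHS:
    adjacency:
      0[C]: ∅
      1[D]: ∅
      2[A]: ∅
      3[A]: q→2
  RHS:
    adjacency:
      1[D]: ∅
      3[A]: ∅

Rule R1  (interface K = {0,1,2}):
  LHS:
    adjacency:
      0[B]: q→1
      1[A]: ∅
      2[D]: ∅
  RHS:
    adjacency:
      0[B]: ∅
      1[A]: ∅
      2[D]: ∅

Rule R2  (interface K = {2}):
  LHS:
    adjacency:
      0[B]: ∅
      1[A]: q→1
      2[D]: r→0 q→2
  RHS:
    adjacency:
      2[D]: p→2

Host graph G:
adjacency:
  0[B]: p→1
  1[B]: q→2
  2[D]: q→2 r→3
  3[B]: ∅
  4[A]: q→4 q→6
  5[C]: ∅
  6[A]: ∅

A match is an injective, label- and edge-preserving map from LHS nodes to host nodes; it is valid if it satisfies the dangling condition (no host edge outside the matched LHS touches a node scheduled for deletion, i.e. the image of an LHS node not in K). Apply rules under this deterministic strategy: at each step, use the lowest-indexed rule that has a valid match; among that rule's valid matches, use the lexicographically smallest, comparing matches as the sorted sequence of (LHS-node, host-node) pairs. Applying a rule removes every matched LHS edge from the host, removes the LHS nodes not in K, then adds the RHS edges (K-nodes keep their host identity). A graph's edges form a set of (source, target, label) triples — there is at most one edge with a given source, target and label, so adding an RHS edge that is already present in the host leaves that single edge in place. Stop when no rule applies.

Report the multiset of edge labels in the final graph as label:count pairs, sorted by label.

Answer: p:2 q:1

Steps:
start.  V:7 E:6  edges: 0-p->1 1-q->2 2-q->2 2-r->3 4-q->4 4-q->6
1. fire R0 via {0↦5, 1↦2, 2↦6, 3↦4}  →  V:5 E:5  edges: 0-p->1 1-q->2 2-q->2 2-r->3 4-q->4
2. fire R2 via {0↦3, 1↦4, 2↦2}  →  V:3 E:3  edges: 0-p->1 1-q->2 2-p->2
normal form: no rule applies after step 2
NF edges: [(0, 1, 'p'), (1, 2, 'q'), (2, 2, 'p')]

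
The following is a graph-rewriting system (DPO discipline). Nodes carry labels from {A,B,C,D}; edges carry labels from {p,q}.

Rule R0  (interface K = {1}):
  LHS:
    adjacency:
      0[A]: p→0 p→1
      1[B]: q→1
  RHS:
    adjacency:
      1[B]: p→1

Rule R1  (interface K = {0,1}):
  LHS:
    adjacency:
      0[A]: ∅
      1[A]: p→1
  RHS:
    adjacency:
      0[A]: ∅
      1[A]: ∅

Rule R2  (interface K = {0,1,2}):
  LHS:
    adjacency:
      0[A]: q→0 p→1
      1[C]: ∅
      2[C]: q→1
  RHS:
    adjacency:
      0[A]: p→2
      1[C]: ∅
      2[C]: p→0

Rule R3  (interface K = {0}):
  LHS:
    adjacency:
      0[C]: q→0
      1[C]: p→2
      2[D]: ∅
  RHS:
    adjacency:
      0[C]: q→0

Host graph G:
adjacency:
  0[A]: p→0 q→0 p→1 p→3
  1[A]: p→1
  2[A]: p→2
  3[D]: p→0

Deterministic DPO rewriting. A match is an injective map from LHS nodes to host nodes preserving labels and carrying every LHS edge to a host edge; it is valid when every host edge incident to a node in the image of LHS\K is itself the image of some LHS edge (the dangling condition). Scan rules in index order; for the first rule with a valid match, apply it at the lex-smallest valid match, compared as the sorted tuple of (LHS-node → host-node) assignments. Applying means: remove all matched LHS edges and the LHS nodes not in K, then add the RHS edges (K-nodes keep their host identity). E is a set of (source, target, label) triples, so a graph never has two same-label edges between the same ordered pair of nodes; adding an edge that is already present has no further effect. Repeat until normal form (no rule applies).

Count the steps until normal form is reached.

Answer: 3

Derivation:
start.  V:4 E:7  edges: 0-p->0 0-q->0 0-p->1 0-p->3 1-p->1 2-p->2 3-p->0
1. fire R1 via {0↦0, 1↦1}  →  V:4 E:6  edges: 0-p->0 0-q->0 0-p->1 0-p->3 2-p->2 3-p->0
2. fire R1 via {0↦0, 1↦2}  →  V:4 E:5  edges: 0-p->0 0-q->0 0-p->1 0-p->3 3-p->0
3. fire R1 via {0↦1, 1↦0}  →  V:4 E:4  edges: 0-q->0 0-p->1 0-p->3 3-p->0
normal form: no rule applies after step 3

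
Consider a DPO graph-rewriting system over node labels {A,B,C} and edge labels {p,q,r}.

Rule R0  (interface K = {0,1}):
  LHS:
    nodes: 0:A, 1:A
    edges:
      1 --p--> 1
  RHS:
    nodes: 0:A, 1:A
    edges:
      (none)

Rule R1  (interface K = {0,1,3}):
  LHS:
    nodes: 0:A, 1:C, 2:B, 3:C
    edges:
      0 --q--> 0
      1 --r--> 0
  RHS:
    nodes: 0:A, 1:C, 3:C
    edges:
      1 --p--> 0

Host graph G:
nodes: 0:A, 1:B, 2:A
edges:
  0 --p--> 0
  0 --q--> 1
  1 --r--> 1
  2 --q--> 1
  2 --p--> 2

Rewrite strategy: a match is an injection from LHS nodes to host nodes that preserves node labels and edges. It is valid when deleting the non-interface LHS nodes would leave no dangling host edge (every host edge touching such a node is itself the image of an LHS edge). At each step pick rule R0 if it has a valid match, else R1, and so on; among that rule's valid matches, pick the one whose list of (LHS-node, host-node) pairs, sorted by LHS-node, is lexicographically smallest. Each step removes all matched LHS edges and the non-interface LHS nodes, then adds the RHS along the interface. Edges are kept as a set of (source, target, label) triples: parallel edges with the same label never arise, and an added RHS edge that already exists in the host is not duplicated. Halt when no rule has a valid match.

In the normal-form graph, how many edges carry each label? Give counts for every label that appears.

Answer: q:2 r:1

Derivation:
start.  V:3 E:5  edges: 0-p->0 0-q->1 1-r->1 2-q->1 2-p->2
1. fire R0 via {0↦0, 1↦2}  →  V:3 E:4  edges: 0-p->0 0-q->1 1-r->1 2-q->1
2. fire R0 via {0↦2, 1↦0}  →  V:3 E:3  edges: 0-q->1 1-r->1 2-q->1
halt: no rule applies after step 2
NF edges: [(0, 1, 'q'), (1, 1, 'r'), (2, 1, 'q')]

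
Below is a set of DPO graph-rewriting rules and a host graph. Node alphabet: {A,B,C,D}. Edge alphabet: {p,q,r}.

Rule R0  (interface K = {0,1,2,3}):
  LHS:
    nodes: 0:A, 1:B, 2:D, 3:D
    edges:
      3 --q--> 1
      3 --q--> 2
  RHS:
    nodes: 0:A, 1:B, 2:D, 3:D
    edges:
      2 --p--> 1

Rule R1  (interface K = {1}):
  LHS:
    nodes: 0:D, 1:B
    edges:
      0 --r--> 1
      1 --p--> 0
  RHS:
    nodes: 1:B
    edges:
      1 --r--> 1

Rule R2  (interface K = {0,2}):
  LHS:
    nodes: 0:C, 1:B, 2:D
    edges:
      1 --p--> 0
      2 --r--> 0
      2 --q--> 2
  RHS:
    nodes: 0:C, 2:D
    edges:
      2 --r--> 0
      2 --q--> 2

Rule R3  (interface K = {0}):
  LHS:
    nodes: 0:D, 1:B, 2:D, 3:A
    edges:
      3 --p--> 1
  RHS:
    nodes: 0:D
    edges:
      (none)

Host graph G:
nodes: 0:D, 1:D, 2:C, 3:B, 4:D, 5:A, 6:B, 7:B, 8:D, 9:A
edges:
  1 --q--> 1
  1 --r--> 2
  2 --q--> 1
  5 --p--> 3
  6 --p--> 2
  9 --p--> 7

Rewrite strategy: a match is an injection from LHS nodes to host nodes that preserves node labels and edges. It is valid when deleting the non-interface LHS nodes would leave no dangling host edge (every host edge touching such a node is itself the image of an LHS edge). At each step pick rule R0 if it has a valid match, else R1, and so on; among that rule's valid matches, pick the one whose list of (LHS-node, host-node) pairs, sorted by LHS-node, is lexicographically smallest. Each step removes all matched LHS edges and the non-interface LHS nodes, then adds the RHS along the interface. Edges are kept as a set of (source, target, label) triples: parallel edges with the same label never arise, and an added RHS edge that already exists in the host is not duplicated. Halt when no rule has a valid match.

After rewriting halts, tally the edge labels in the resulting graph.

Answer: q:2 r:1

Derivation:
[0] host  ⇒  10 nodes, 6 edges  {1-q->1 1-r->2 2-q->1 5-p->3 6-p->2 9-p->7}
[1] R2 @ {0↦2, 1↦6, 2↦1}  ⇒  9 nodes, 5 edges  {1-q->1 1-r->2 2-q->1 5-p->3 9-p->7}
[2] R3 @ {0↦0, 1↦3, 2↦4, 3↦5}  ⇒  6 nodes, 4 edges  {1-q->1 1-r->2 2-q->1 9-p->7}
[3] R3 @ {0↦0, 1↦7, 2↦8, 3↦9}  ⇒  3 nodes, 3 edges  {1-q->1 1-r->2 2-q->1}
final graph: no rule applies after step 3
NF edges: [(1, 1, 'q'), (1, 2, 'r'), (2, 1, 'q')]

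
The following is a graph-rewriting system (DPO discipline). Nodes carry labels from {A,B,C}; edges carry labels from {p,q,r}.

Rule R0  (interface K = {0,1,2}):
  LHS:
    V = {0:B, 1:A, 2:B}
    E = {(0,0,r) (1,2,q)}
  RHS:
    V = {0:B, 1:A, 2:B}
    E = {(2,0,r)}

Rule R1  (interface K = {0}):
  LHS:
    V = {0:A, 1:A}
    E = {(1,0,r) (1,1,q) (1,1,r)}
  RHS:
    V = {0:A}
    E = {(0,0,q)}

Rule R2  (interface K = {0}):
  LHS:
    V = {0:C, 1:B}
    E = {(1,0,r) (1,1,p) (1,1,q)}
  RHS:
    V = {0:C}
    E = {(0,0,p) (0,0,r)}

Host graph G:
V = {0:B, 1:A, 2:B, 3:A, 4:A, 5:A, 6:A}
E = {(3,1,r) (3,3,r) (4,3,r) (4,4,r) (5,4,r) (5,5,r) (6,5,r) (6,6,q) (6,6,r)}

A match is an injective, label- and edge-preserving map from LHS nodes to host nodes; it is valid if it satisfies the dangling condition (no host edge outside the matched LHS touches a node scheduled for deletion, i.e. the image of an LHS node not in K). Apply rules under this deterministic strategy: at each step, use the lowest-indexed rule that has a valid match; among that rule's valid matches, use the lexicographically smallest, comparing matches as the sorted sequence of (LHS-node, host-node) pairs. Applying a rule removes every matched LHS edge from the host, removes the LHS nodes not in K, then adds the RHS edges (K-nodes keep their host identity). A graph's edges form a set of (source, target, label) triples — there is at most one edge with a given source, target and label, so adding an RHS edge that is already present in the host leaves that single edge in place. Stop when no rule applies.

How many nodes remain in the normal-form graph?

Answer: 3

Rewrite trace:
start.  V:7 E:9  edges: 3-r->1 3-r->3 4-r->3 4-r->4 5-r->4 5-r->5 6-r->5 6-q->6 6-r->6
1. fire R1 via {0↦5, 1↦6}  →  V:6 E:7  edges: 3-r->1 3-r->3 4-r->3 4-r->4 5-r->4 5-q->5 5-r->5
2. fire R1 via {0↦4, 1↦5}  →  V:5 E:5  edges: 3-r->1 3-r->3 4-r->3 4-q->4 4-r->4
3. fire R1 via {0↦3, 1↦4}  →  V:4 E:3  edges: 3-r->1 3-q->3 3-r->3
4. fire R1 via {0↦1, 1↦3}  →  V:3 E:1  edges: 1-q->1
normal form: no rule applies after step 4
NF nodes: {0:B, 1:A, 2:B}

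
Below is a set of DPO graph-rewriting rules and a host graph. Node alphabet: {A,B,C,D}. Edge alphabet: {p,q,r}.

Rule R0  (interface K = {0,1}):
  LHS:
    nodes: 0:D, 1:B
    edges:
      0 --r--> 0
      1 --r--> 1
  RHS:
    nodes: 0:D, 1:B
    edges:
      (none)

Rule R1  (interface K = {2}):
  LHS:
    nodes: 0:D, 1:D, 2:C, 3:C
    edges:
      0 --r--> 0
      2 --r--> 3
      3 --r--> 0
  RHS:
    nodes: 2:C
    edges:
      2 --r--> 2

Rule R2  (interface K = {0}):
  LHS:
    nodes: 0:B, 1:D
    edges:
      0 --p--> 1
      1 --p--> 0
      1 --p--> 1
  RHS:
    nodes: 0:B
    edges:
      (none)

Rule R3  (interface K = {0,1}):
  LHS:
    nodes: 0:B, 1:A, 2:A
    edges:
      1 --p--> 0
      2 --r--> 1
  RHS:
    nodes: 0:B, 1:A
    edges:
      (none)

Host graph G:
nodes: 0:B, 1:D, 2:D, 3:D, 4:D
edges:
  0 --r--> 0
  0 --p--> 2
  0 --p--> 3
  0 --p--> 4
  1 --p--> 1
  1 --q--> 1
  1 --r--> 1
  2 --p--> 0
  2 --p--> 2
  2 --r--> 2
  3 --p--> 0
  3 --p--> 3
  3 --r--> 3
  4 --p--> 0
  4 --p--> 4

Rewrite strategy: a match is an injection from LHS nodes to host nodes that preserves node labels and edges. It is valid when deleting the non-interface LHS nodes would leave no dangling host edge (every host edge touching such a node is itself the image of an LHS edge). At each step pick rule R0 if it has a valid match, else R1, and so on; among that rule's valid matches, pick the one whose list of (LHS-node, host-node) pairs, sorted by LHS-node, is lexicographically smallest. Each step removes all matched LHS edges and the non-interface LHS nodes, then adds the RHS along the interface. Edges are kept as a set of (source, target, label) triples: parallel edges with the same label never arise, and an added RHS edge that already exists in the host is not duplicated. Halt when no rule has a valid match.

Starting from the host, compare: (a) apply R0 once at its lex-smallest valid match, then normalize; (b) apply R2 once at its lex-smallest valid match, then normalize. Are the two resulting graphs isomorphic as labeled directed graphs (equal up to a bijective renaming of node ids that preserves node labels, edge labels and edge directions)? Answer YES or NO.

Answer: YES

Steps:
branch R0-first: apply at {0↦1, 1↦0} → |E|=13, then 1 more step(s) → NF |V|=4 |E|=10 V={0:B, 1:D, 2:D, 3:D} E=0-p->2 0-p->3 1-p->1 1-q->1 2-p->0 2-p->2 2-r->2 3-p->0 3-p->3 3-r->3
branch R2-first: apply at {0↦0, 1↦4} → |E|=12, then 1 more step(s) → NF |V|=4 |E|=10 V={0:B, 1:D, 2:D, 3:D} E=0-p->2 0-p->3 1-p->1 1-q->1 2-p->0 2-p->2 2-r->2 3-p->0 3-p->3 3-r->3
graphs isomorphic (equal up to label-preserving node renaming)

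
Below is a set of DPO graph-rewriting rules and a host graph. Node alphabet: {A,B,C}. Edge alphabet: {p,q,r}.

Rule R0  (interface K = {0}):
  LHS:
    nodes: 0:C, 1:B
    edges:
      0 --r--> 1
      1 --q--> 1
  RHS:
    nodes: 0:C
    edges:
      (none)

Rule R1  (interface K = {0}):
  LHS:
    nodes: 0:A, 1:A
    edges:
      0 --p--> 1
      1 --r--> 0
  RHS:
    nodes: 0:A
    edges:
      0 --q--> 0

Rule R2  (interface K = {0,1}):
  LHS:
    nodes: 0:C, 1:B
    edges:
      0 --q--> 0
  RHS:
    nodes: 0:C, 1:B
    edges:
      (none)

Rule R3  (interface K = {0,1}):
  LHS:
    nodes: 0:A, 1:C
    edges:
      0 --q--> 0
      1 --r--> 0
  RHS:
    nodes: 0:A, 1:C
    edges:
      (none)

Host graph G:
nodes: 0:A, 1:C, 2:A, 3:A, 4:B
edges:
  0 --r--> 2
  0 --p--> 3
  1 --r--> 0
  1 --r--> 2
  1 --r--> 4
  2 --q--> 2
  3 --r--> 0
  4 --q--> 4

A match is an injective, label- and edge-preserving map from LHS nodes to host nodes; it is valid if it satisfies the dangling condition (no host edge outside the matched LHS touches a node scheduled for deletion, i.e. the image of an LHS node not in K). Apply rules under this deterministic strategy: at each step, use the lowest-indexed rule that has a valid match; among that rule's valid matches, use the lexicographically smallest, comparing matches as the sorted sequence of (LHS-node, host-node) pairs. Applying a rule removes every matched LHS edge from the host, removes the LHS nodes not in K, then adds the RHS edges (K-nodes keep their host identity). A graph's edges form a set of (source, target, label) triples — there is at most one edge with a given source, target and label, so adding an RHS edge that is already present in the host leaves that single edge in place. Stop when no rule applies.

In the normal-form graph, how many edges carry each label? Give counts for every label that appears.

Answer: r:1

Derivation:
[0] host  ⇒  5 nodes, 8 edges  {0-r->2 0-p->3 1-r->0 1-r->2 1-r->4 2-q->2 3-r->0 4-q->4}
[1] R0 @ {0↦1, 1↦4}  ⇒  4 nodes, 6 edges  {0-r->2 0-p->3 1-r->0 1-r->2 2-q->2 3-r->0}
[2] R1 @ {0↦0, 1↦3}  ⇒  3 nodes, 5 edges  {0-q->0 0-r->2 1-r->0 1-r->2 2-q->2}
[3] R3 @ {0↦0, 1↦1}  ⇒  3 nodes, 3 edges  {0-r->2 1-r->2 2-q->2}
[4] R3 @ {0↦2, 1↦1}  ⇒  3 nodes, 1 edges  {0-r->2}
halt: no rule applies after step 4
NF edges: [(0, 2, 'r')]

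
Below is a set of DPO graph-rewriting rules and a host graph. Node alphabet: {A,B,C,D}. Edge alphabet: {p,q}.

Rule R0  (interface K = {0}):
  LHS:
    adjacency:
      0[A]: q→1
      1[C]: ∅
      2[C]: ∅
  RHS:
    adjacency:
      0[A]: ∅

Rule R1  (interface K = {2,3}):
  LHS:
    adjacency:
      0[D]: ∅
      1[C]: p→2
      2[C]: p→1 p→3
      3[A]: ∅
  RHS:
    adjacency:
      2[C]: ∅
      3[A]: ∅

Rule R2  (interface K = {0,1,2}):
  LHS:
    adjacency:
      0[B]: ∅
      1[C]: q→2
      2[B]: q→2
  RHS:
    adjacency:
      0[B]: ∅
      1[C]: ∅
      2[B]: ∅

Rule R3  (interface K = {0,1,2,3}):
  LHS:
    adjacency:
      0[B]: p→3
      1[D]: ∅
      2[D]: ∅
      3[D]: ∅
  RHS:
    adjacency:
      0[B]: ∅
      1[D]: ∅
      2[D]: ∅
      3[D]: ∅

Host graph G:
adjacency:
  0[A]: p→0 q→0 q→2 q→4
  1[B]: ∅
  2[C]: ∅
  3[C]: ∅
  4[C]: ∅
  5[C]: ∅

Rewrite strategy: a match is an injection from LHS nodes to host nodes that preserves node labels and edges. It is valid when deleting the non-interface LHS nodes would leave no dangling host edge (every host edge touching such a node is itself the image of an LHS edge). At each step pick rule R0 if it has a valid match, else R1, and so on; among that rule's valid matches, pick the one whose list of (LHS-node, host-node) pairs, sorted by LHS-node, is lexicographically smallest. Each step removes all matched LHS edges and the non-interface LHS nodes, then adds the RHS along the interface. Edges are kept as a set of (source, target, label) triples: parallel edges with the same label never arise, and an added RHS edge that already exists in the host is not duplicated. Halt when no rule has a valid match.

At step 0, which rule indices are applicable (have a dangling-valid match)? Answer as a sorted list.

R0: 4 valid matches — {0↦0, 1↦2, 2↦3}, {0↦0, 1↦2, 2↦5}, {0↦0, 1↦4, 2↦3} (+1 more)
R1: no valid match — LHS pattern not found
R2: no valid match — LHS pattern not found
R3: no valid match — LHS pattern not found

Answer: [R0]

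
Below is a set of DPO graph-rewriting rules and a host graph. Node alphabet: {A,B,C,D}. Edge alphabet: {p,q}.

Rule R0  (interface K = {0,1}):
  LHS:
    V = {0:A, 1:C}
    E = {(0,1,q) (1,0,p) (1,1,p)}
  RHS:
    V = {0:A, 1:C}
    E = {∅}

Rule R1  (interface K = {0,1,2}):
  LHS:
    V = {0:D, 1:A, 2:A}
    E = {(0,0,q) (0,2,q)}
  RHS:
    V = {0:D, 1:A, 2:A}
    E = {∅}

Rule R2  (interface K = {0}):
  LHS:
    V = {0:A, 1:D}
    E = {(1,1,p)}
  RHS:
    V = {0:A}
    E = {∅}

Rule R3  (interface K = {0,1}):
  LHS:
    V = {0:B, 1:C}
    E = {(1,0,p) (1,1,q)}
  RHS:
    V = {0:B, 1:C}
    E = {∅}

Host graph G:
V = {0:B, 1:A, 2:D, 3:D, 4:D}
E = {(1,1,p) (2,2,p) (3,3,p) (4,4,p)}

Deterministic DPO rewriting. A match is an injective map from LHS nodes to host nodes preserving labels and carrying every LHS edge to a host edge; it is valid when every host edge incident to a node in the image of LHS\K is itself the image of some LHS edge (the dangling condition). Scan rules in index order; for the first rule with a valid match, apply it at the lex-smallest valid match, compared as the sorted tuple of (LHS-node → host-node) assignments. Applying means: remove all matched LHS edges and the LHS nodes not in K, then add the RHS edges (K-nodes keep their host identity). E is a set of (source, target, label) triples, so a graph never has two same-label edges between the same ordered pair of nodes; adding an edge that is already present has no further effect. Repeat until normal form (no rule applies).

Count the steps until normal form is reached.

Answer: 3

Rewrite trace:
start.  V:5 E:4  edges: 1-p->1 2-p->2 3-p->3 4-p->4
1. fire R2 via {0↦1, 1↦2}  →  V:4 E:3  edges: 1-p->1 3-p->3 4-p->4
2. fire R2 via {0↦1, 1↦3}  →  V:3 E:2  edges: 1-p->1 4-p->4
3. fire R2 via {0↦1, 1↦4}  →  V:2 E:1  edges: 1-p->1
normal form: no rule applies after step 3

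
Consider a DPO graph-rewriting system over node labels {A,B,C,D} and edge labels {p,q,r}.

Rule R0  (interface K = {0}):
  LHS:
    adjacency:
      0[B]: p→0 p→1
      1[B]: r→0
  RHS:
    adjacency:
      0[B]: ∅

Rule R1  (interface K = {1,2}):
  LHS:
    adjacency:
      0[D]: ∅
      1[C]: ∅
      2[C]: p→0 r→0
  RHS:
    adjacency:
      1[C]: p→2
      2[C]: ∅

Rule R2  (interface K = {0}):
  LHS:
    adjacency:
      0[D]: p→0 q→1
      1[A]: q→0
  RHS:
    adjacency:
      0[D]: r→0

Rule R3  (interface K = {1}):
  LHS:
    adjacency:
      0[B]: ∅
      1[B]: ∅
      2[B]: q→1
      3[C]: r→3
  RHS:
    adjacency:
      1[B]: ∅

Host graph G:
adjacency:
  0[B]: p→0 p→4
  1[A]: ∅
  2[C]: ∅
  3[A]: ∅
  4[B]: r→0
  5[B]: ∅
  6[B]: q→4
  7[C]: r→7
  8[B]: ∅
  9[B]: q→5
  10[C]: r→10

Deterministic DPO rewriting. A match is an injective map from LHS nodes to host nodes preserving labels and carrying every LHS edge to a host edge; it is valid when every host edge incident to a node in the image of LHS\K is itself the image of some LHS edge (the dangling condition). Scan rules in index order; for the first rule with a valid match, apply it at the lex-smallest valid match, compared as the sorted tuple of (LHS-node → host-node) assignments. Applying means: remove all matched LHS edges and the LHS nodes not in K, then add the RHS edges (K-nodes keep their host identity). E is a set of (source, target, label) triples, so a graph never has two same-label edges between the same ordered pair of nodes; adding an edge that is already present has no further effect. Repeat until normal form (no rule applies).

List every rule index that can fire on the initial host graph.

Answer: [R3]

Rewrite trace:
R0: no valid match — 1 raw match, all fail dangling condition
R1: no valid match — LHS pattern not found
R2: no valid match — LHS pattern not found
R3: 4 valid matches — {0↦8, 1↦4, 2↦6, 3↦7}, {0↦8, 1↦4, 2↦6, 3↦10}, {0↦8, 1↦5, 2↦9, 3↦7} (+1 more)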